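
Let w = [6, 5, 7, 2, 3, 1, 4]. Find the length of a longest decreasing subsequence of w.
4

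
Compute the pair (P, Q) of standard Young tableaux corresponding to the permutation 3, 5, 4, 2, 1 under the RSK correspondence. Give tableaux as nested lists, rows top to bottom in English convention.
Insert each entry of the permutation into P by Schensted row insertion, recording in Q the position of each new cell.

Insert 3: appended to row 1. P = [[3]].
Insert 5: appended to row 1. P = [[3, 5]].
Insert 4: 4 bumps 5 from row 1; 5 starts row 2. P = [[3, 4], [5]].
Insert 2: 2 bumps 3 from row 1; 3 bumps 5 from row 2; 5 starts row 3. P = [[2, 4], [3], [5]].
Insert 1: 1 bumps 2 from row 1; 2 bumps 3 from row 2; 3 bumps 5 from row 3; 5 starts row 4. P = [[1, 4], [2], [3], [5]].

So P = [[1, 4], [2], [3], [5]], Q = [[1, 2], [3], [4], [5]].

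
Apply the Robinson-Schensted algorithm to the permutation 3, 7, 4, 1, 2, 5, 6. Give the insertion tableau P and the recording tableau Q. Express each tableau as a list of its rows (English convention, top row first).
P = [[1, 2, 5, 6], [3, 4], [7]], Q = [[1, 2, 6, 7], [3, 5], [4]]

Insert each entry of the permutation into P by Schensted row insertion, recording in Q the position of each new cell.

Insert 3: appended to row 1. P = [[3]], Q = [[1]].
Insert 7: appended to row 1. P = [[3, 7]], Q = [[1, 2]].
Insert 4: 4 bumps 7 from row 1; 7 starts row 2. P = [[3, 4], [7]], Q = [[1, 2], [3]].
Insert 1: 1 bumps 3 from row 1; 3 bumps 7 from row 2; 7 starts row 3. P = [[1, 4], [3], [7]], Q = [[1, 2], [3], [4]].
Insert 2: 2 bumps 4 from row 1; 4 appends to row 2. P = [[1, 2], [3, 4], [7]], Q = [[1, 2], [3, 5], [4]].
Insert 5: appended to row 1. P = [[1, 2, 5], [3, 4], [7]], Q = [[1, 2, 6], [3, 5], [4]].
Insert 6: appended to row 1. P = [[1, 2, 5, 6], [3, 4], [7]], Q = [[1, 2, 6, 7], [3, 5], [4]].

So P = [[1, 2, 5, 6], [3, 4], [7]], Q = [[1, 2, 6, 7], [3, 5], [4]].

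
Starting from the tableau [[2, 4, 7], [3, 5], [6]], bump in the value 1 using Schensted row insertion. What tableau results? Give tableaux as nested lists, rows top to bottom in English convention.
In row 1, 1 replaces 2 (the leftmost entry greater than 1); 2 is bumped to row 2. In row 2, 2 replaces 3 (the leftmost entry greater than 2); 3 is bumped to row 3. In row 3, 3 replaces 6 (the leftmost entry greater than 3); 6 is bumped to row 4. 6 starts a new row 4. The new tableau is [[1, 4, 7], [2, 5], [3], [6]].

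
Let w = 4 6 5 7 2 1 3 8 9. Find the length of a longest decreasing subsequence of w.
4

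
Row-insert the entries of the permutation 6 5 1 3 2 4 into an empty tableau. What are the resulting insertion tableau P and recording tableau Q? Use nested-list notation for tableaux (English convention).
Insert each entry of the permutation into P by Schensted row insertion, recording in Q the position of each new cell.

Insert 6: appended to row 1. P = [[6]].
Insert 5: 5 bumps 6 from row 1; 6 starts row 2. P = [[5], [6]].
Insert 1: 1 bumps 5 from row 1; 5 bumps 6 from row 2; 6 starts row 3. P = [[1], [5], [6]].
Insert 3: appended to row 1. P = [[1, 3], [5], [6]].
Insert 2: 2 bumps 3 from row 1; 3 bumps 5 from row 2; 5 bumps 6 from row 3; 6 starts row 4. P = [[1, 2], [3], [5], [6]].
Insert 4: appended to row 1. P = [[1, 2, 4], [3], [5], [6]].

So P = [[1, 2, 4], [3], [5], [6]], Q = [[1, 4, 6], [2], [3], [5]].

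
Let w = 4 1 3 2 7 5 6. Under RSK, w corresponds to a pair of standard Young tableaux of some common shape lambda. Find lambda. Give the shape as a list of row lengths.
[4, 2, 1]

Row-insert each entry into an empty tableau.

After inserting 4: P = [[4]].
After inserting 1: P = [[1], [4]].
After inserting 3: P = [[1, 3], [4]].
After inserting 2: P = [[1, 2], [3], [4]].
After inserting 7: P = [[1, 2, 7], [3], [4]].
After inserting 5: P = [[1, 2, 5], [3, 7], [4]].
After inserting 6: P = [[1, 2, 5, 6], [3, 7], [4]].

The final insertion tableau P = [[1, 2, 5, 6], [3, 7], [4]] has shape [4, 2, 1].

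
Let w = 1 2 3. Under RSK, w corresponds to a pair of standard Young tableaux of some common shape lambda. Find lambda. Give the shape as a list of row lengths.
[3]

Row-insert each entry into an empty tableau.

After inserting 1: P = [[1]].
After inserting 2: P = [[1, 2]].
After inserting 3: P = [[1, 2, 3]].

The final insertion tableau P = [[1, 2, 3]] has shape [3].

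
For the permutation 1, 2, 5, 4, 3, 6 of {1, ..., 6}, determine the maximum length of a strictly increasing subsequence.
4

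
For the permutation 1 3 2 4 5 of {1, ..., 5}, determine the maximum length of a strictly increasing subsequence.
4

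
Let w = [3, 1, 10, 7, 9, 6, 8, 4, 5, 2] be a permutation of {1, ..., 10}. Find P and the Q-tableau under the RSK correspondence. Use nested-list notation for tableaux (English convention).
P = [[1, 2, 5], [3, 4, 8], [6, 9], [7], [10]], Q = [[1, 3, 5], [2, 4, 7], [6, 9], [8], [10]]

Insert each entry of the permutation into P by Schensted row insertion, recording in Q the position of each new cell.

Insert 3: appended to row 1. P = [[3]].
Insert 1: 1 bumps 3 from row 1; 3 starts row 2. P = [[1], [3]].
Insert 10: appended to row 1. P = [[1, 10], [3]].
Insert 7: 7 bumps 10 from row 1; 10 appends to row 2. P = [[1, 7], [3, 10]].
Insert 9: appended to row 1. P = [[1, 7, 9], [3, 10]].
Insert 6: 6 bumps 7 from row 1; 7 bumps 10 from row 2; 10 starts row 3. P = [[1, 6, 9], [3, 7], [10]].
Insert 8: 8 bumps 9 from row 1; 9 appends to row 2. P = [[1, 6, 8], [3, 7, 9], [10]].
Insert 4: 4 bumps 6 from row 1; 6 bumps 7 from row 2; 7 bumps 10 from row 3; 10 starts row 4. P = [[1, 4, 8], [3, 6, 9], [7], [10]].
Insert 5: 5 bumps 8 from row 1; 8 bumps 9 from row 2; 9 appends to row 3. P = [[1, 4, 5], [3, 6, 8], [7, 9], [10]].
Insert 2: 2 bumps 4 from row 1; 4 bumps 6 from row 2; 6 bumps 7 from row 3; 7 bumps 10 from row 4; 10 starts row 5. P = [[1, 2, 5], [3, 4, 8], [6, 9], [7], [10]].

So P = [[1, 2, 5], [3, 4, 8], [6, 9], [7], [10]], Q = [[1, 3, 5], [2, 4, 7], [6, 9], [8], [10]].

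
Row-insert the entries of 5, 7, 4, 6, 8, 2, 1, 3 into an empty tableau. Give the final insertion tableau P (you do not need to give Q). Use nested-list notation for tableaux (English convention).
P = [[1, 3, 8], [2, 6], [4, 7], [5]]

After inserting 5: P = [[5]].
After inserting 7: P = [[5, 7]].
After inserting 4: P = [[4, 7], [5]].
After inserting 6: P = [[4, 6], [5, 7]].
After inserting 8: P = [[4, 6, 8], [5, 7]].
After inserting 2: P = [[2, 6, 8], [4, 7], [5]].
After inserting 1: P = [[1, 6, 8], [2, 7], [4], [5]].
After inserting 3: P = [[1, 3, 8], [2, 6], [4, 7], [5]].

So P = [[1, 3, 8], [2, 6], [4, 7], [5]].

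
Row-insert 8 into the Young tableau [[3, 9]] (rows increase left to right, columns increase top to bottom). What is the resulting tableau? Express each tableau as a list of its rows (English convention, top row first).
In row 1, 8 replaces 9 (the leftmost entry greater than 8); 9 is bumped to row 2. 9 starts a new row 2. The new tableau is [[3, 8], [9]].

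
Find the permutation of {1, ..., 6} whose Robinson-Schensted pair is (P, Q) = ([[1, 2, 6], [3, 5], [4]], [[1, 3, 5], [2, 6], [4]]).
Reverse the RSK construction: for i from n down to 1, find the cell of Q containing i, remove the entry at that cell from P, and reverse-bump it up through P; the value ejected from row 1 is w(i).

Step i=6: Q has 6 at row 2, column 2; remove 5 from row 2 of P and reverse-bump: 5 enters row 1 and ejects 2. So w(6) = 2. P is now [[1, 5, 6], [3], [4]].
Step i=5: Q has 5 at row 1, column 3; remove that cell from P, ejecting 6. So w(5) = 6. P is now [[1, 5], [3], [4]].
Step i=4: Q has 4 at row 3, column 1; remove 4 from row 3 of P and reverse-bump: 4 enters row 2 and ejects 3; 3 enters row 1 and ejects 1. So w(4) = 1. P is now [[3, 5], [4]].
Step i=3: Q has 3 at row 1, column 2; remove that cell from P, ejecting 5. So w(3) = 5. P is now [[3], [4]].
Step i=2: Q has 2 at row 2, column 1; remove 4 from row 2 of P and reverse-bump: 4 enters row 1 and ejects 3. So w(2) = 3. P is now [[4]].
Step i=1: Q has 1 at row 1, column 1; remove that cell from P, ejecting 4. So w(1) = 4. P is now [].

So w = 4 3 5 1 6 2.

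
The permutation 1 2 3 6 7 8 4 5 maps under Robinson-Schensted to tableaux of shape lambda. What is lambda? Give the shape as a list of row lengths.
[6, 2]

Row-insert each entry into an empty tableau.

After inserting 1: P = [[1]].
After inserting 2: P = [[1, 2]].
After inserting 3: P = [[1, 2, 3]].
After inserting 6: P = [[1, 2, 3, 6]].
After inserting 7: P = [[1, 2, 3, 6, 7]].
After inserting 8: P = [[1, 2, 3, 6, 7, 8]].
After inserting 4: P = [[1, 2, 3, 4, 7, 8], [6]].
After inserting 5: P = [[1, 2, 3, 4, 5, 8], [6, 7]].

The final insertion tableau P = [[1, 2, 3, 4, 5, 8], [6, 7]] has shape [6, 2].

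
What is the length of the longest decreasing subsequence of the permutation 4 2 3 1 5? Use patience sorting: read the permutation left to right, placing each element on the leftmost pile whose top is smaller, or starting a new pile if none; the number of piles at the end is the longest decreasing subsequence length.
4: new pile. tops = [4]
2: new pile. tops = [4, 2]
3: onto pile 2 (replacing 2). tops = [4, 3]
1: new pile. tops = [4, 3, 1]
5: onto pile 1 (replacing 4). tops = [5, 3, 1]

3 piles, so the longest decreasing subsequence has length 3.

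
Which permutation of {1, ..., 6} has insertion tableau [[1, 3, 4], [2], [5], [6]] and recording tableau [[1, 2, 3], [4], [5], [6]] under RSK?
Reverse the RSK construction: for i from n down to 1, find the cell of Q containing i, remove the entry at that cell from P, and reverse-bump it up through P; the value ejected from row 1 is w(i).

Step i=6: Q has 6 at row 4, column 1; remove 6 from row 4 of P and reverse-bump: 6 enters row 3 and ejects 5; 5 enters row 2 and ejects 2; 2 enters row 1 and ejects 1. So w(6) = 1. P is now [[2, 3, 4], [5], [6]].
Step i=5: Q has 5 at row 3, column 1; remove 6 from row 3 of P and reverse-bump: 6 enters row 2 and ejects 5; 5 enters row 1 and ejects 4. So w(5) = 4. P is now [[2, 3, 5], [6]].
Step i=4: Q has 4 at row 2, column 1; remove 6 from row 2 of P and reverse-bump: 6 enters row 1 and ejects 5. So w(4) = 5. P is now [[2, 3, 6]].
Step i=3: Q has 3 at row 1, column 3; remove that cell from P, ejecting 6. So w(3) = 6. P is now [[2, 3]].
Step i=2: Q has 2 at row 1, column 2; remove that cell from P, ejecting 3. So w(2) = 3. P is now [[2]].
Step i=1: Q has 1 at row 1, column 1; remove that cell from P, ejecting 2. So w(1) = 2. P is now [].

So w = 2 3 6 5 4 1.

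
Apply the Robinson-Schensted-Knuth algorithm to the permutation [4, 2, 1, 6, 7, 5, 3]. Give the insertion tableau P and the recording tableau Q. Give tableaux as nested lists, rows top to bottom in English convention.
Insert each entry of the permutation into P by Schensted row insertion, recording in Q the position of each new cell.

Insert 4: appended to row 1. P = [[4]].
Insert 2: 2 bumps 4 from row 1; 4 starts row 2. P = [[2], [4]].
Insert 1: 1 bumps 2 from row 1; 2 bumps 4 from row 2; 4 starts row 3. P = [[1], [2], [4]].
Insert 6: appended to row 1. P = [[1, 6], [2], [4]].
Insert 7: appended to row 1. P = [[1, 6, 7], [2], [4]].
Insert 5: 5 bumps 6 from row 1; 6 appends to row 2. P = [[1, 5, 7], [2, 6], [4]].
Insert 3: 3 bumps 5 from row 1; 5 bumps 6 from row 2; 6 appends to row 3. P = [[1, 3, 7], [2, 5], [4, 6]].

So P = [[1, 3, 7], [2, 5], [4, 6]], Q = [[1, 4, 5], [2, 6], [3, 7]].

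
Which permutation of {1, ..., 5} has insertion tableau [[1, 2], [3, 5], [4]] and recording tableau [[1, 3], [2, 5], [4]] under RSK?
Reverse the RSK construction: for i from n down to 1, find the cell of Q containing i, remove the entry at that cell from P, and reverse-bump it up through P; the value ejected from row 1 is w(i).

Step i=5: Q has 5 at row 2, column 2; remove 5 from row 2 of P and reverse-bump: 5 enters row 1 and ejects 2. So w(5) = 2. P is now [[1, 5], [3], [4]].
Step i=4: Q has 4 at row 3, column 1; remove 4 from row 3 of P and reverse-bump: 4 enters row 2 and ejects 3; 3 enters row 1 and ejects 1. So w(4) = 1. P is now [[3, 5], [4]].
Step i=3: Q has 3 at row 1, column 2; remove that cell from P, ejecting 5. So w(3) = 5. P is now [[3], [4]].
Step i=2: Q has 2 at row 2, column 1; remove 4 from row 2 of P and reverse-bump: 4 enters row 1 and ejects 3. So w(2) = 3. P is now [[4]].
Step i=1: Q has 1 at row 1, column 1; remove that cell from P, ejecting 4. So w(1) = 4. P is now [].

So w = 4 3 5 1 2.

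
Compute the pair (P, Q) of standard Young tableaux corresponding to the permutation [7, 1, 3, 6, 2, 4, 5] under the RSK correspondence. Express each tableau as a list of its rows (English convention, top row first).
P = [[1, 2, 4, 5], [3, 6], [7]], Q = [[1, 3, 4, 7], [2, 6], [5]]

Insert each entry of the permutation into P by Schensted row insertion, recording in Q the position of each new cell.

After inserting 7: P = [[7]].
After inserting 1: P = [[1], [7]].
After inserting 3: P = [[1, 3], [7]].
After inserting 6: P = [[1, 3, 6], [7]].
After inserting 2: P = [[1, 2, 6], [3], [7]].
After inserting 4: P = [[1, 2, 4], [3, 6], [7]].
After inserting 5: P = [[1, 2, 4, 5], [3, 6], [7]].

So P = [[1, 2, 4, 5], [3, 6], [7]], Q = [[1, 3, 4, 7], [2, 6], [5]].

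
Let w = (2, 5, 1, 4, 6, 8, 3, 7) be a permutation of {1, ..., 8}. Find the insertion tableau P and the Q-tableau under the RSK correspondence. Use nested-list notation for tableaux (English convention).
Insert each entry of the permutation into P by Schensted row insertion, recording in Q the position of each new cell.

Insert 2: appended to row 1. P = [[2]].
Insert 5: appended to row 1. P = [[2, 5]].
Insert 1: 1 bumps 2 from row 1; 2 starts row 2. P = [[1, 5], [2]].
Insert 4: 4 bumps 5 from row 1; 5 appends to row 2. P = [[1, 4], [2, 5]].
Insert 6: appended to row 1. P = [[1, 4, 6], [2, 5]].
Insert 8: appended to row 1. P = [[1, 4, 6, 8], [2, 5]].
Insert 3: 3 bumps 4 from row 1; 4 bumps 5 from row 2; 5 starts row 3. P = [[1, 3, 6, 8], [2, 4], [5]].
Insert 7: 7 bumps 8 from row 1; 8 appends to row 2. P = [[1, 3, 6, 7], [2, 4, 8], [5]].

So P = [[1, 3, 6, 7], [2, 4, 8], [5]], Q = [[1, 2, 5, 6], [3, 4, 8], [7]].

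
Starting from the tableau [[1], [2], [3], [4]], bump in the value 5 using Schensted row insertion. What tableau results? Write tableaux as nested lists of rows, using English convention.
[[1, 5], [2], [3], [4]]

5 is larger than every entry of row 1, so it is appended to row 1. The new tableau is [[1, 5], [2], [3], [4]].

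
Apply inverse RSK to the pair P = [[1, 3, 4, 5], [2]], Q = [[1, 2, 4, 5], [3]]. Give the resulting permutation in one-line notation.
2 3 1 4 5

Reverse the RSK construction: for i from n down to 1, find the cell of Q containing i, remove the entry at that cell from P, and reverse-bump it up through P; the value ejected from row 1 is w(i).

Step i=5: Q has 5 at row 1, column 4; remove that cell from P, ejecting 5. So w(5) = 5. P is now [[1, 3, 4], [2]].
Step i=4: Q has 4 at row 1, column 3; remove that cell from P, ejecting 4. So w(4) = 4. P is now [[1, 3], [2]].
Step i=3: Q has 3 at row 2, column 1; remove 2 from row 2 of P and reverse-bump: 2 enters row 1 and ejects 1. So w(3) = 1. P is now [[2, 3]].
Step i=2: Q has 2 at row 1, column 2; remove that cell from P, ejecting 3. So w(2) = 3. P is now [[2]].
Step i=1: Q has 1 at row 1, column 1; remove that cell from P, ejecting 2. So w(1) = 2. P is now [].

So w = 2 3 1 4 5.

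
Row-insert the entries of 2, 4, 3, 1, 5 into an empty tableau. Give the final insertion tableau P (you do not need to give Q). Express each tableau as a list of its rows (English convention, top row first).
P = [[1, 3, 5], [2], [4]]

After inserting 2: P = [[2]].
After inserting 4: P = [[2, 4]].
After inserting 3: P = [[2, 3], [4]].
After inserting 1: P = [[1, 3], [2], [4]].
After inserting 5: P = [[1, 3, 5], [2], [4]].

So P = [[1, 3, 5], [2], [4]].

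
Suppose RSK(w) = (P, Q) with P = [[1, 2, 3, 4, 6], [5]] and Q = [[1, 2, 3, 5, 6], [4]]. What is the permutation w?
1 2 5 3 4 6

Reverse the RSK construction: for i from n down to 1, find the cell of Q containing i, remove the entry at that cell from P, and reverse-bump it up through P; the value ejected from row 1 is w(i).

Step i=6: Q has 6 at row 1, column 5; remove that cell from P, ejecting 6. So w(6) = 6. P is now [[1, 2, 3, 4], [5]].
Step i=5: Q has 5 at row 1, column 4; remove that cell from P, ejecting 4. So w(5) = 4. P is now [[1, 2, 3], [5]].
Step i=4: Q has 4 at row 2, column 1; remove 5 from row 2 of P and reverse-bump: 5 enters row 1 and ejects 3. So w(4) = 3. P is now [[1, 2, 5]].
Step i=3: Q has 3 at row 1, column 3; remove that cell from P, ejecting 5. So w(3) = 5. P is now [[1, 2]].
Step i=2: Q has 2 at row 1, column 2; remove that cell from P, ejecting 2. So w(2) = 2. P is now [[1]].
Step i=1: Q has 1 at row 1, column 1; remove that cell from P, ejecting 1. So w(1) = 1. P is now [].

So w = 1 2 5 3 4 6.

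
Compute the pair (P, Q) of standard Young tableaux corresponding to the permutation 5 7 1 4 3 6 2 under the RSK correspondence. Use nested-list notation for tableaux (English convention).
Insert each entry of the permutation into P by Schensted row insertion, recording in Q the position of each new cell.

Insert 5: appended to row 1. P = [[5]], Q = [[1]].
Insert 7: appended to row 1. P = [[5, 7]], Q = [[1, 2]].
Insert 1: 1 bumps 5 from row 1; 5 starts row 2. P = [[1, 7], [5]], Q = [[1, 2], [3]].
Insert 4: 4 bumps 7 from row 1; 7 appends to row 2. P = [[1, 4], [5, 7]], Q = [[1, 2], [3, 4]].
Insert 3: 3 bumps 4 from row 1; 4 bumps 5 from row 2; 5 starts row 3. P = [[1, 3], [4, 7], [5]], Q = [[1, 2], [3, 4], [5]].
Insert 6: appended to row 1. P = [[1, 3, 6], [4, 7], [5]], Q = [[1, 2, 6], [3, 4], [5]].
Insert 2: 2 bumps 3 from row 1; 3 bumps 4 from row 2; 4 bumps 5 from row 3; 5 starts row 4. P = [[1, 2, 6], [3, 7], [4], [5]], Q = [[1, 2, 6], [3, 4], [5], [7]].

So P = [[1, 2, 6], [3, 7], [4], [5]], Q = [[1, 2, 6], [3, 4], [5], [7]].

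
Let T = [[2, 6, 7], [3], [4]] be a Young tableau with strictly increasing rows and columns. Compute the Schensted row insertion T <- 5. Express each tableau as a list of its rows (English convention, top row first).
[[2, 5, 7], [3, 6], [4]]

In row 1, 5 replaces 6 (the leftmost entry greater than 5); 6 is bumped to row 2. 6 is appended to row 2. The new tableau is [[2, 5, 7], [3, 6], [4]].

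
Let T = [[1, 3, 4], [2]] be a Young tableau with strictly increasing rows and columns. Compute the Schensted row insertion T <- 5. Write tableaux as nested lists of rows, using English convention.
5 is larger than every entry of row 1, so it is appended to row 1. The new tableau is [[1, 3, 4, 5], [2]].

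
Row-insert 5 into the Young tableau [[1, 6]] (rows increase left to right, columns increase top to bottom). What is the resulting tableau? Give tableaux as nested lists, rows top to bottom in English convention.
[[1, 5], [6]]

In row 1, 5 replaces 6 (the leftmost entry greater than 5); 6 is bumped to row 2. 6 starts a new row 2. The new tableau is [[1, 5], [6]].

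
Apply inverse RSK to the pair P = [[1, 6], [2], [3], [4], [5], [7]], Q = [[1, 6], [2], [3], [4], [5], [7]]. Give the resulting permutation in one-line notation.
7 5 4 3 2 6 1

Reverse RSK: for i = n, n-1, ..., 1, locate i in Q, remove the corresponding corner cell from P, and reverse-bump its entry up through P; the value ejected from row 1 is w(i).

So w = 7 5 4 3 2 6 1.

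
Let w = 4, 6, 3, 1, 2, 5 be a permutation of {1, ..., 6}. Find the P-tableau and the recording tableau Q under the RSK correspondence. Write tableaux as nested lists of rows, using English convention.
P = [[1, 2, 5], [3, 6], [4]], Q = [[1, 2, 6], [3, 5], [4]]

Insert each entry of the permutation into P by Schensted row insertion, recording in Q the position of each new cell.

Insert 4: appended to row 1. P = [[4]], Q = [[1]].
Insert 6: appended to row 1. P = [[4, 6]], Q = [[1, 2]].
Insert 3: 3 bumps 4 from row 1; 4 starts row 2. P = [[3, 6], [4]], Q = [[1, 2], [3]].
Insert 1: 1 bumps 3 from row 1; 3 bumps 4 from row 2; 4 starts row 3. P = [[1, 6], [3], [4]], Q = [[1, 2], [3], [4]].
Insert 2: 2 bumps 6 from row 1; 6 appends to row 2. P = [[1, 2], [3, 6], [4]], Q = [[1, 2], [3, 5], [4]].
Insert 5: appended to row 1. P = [[1, 2, 5], [3, 6], [4]], Q = [[1, 2, 6], [3, 5], [4]].

So P = [[1, 2, 5], [3, 6], [4]], Q = [[1, 2, 6], [3, 5], [4]].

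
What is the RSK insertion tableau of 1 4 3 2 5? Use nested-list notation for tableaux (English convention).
After inserting 1: P = [[1]].
After inserting 4: P = [[1, 4]].
After inserting 3: P = [[1, 3], [4]].
After inserting 2: P = [[1, 2], [3], [4]].
After inserting 5: P = [[1, 2, 5], [3], [4]].

So P = [[1, 2, 5], [3], [4]].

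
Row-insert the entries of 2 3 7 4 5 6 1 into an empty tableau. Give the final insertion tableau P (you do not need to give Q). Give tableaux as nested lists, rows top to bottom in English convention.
Insert 2: appended to row 1. P = [[2]].
Insert 3: appended to row 1. P = [[2, 3]].
Insert 7: appended to row 1. P = [[2, 3, 7]].
Insert 4: 4 bumps 7 from row 1; 7 starts row 2. P = [[2, 3, 4], [7]].
Insert 5: appended to row 1. P = [[2, 3, 4, 5], [7]].
Insert 6: appended to row 1. P = [[2, 3, 4, 5, 6], [7]].
Insert 1: 1 bumps 2 from row 1; 2 bumps 7 from row 2; 7 starts row 3. P = [[1, 3, 4, 5, 6], [2], [7]].

So P = [[1, 3, 4, 5, 6], [2], [7]].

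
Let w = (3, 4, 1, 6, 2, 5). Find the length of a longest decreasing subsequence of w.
2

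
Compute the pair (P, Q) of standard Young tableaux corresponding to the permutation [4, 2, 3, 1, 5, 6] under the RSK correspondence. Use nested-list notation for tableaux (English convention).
P = [[1, 3, 5, 6], [2], [4]], Q = [[1, 3, 5, 6], [2], [4]]

Insert each entry of the permutation into P by Schensted row insertion, recording in Q the position of each new cell.

Insert 4: appended to row 1. P = [[4]], Q = [[1]].
Insert 2: 2 bumps 4 from row 1; 4 starts row 2. P = [[2], [4]], Q = [[1], [2]].
Insert 3: appended to row 1. P = [[2, 3], [4]], Q = [[1, 3], [2]].
Insert 1: 1 bumps 2 from row 1; 2 bumps 4 from row 2; 4 starts row 3. P = [[1, 3], [2], [4]], Q = [[1, 3], [2], [4]].
Insert 5: appended to row 1. P = [[1, 3, 5], [2], [4]], Q = [[1, 3, 5], [2], [4]].
Insert 6: appended to row 1. P = [[1, 3, 5, 6], [2], [4]], Q = [[1, 3, 5, 6], [2], [4]].

So P = [[1, 3, 5, 6], [2], [4]], Q = [[1, 3, 5, 6], [2], [4]].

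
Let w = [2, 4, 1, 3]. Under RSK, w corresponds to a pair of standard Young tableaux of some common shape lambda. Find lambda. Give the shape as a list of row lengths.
Row-insert each entry into an empty tableau.

After inserting 2: P = [[2]].
After inserting 4: P = [[2, 4]].
After inserting 1: P = [[1, 4], [2]].
After inserting 3: P = [[1, 3], [2, 4]].

The final insertion tableau P = [[1, 3], [2, 4]] has shape [2, 2].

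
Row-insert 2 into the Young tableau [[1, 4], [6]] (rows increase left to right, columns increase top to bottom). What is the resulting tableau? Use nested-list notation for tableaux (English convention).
In row 1, 2 replaces 4 (the leftmost entry greater than 2); 4 is bumped to row 2. In row 2, 4 replaces 6 (the leftmost entry greater than 4); 6 is bumped to row 3. 6 starts a new row 3. The new tableau is [[1, 2], [4], [6]].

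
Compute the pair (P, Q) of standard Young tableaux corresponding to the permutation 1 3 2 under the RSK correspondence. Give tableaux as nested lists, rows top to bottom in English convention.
P = [[1, 2], [3]], Q = [[1, 2], [3]]

Insert each entry of the permutation into P by Schensted row insertion, recording in Q the position of each new cell.

Insert 1: appended to row 1. P = [[1]].
Insert 3: appended to row 1. P = [[1, 3]].
Insert 2: 2 bumps 3 from row 1; 3 starts row 2. P = [[1, 2], [3]].

So P = [[1, 2], [3]], Q = [[1, 2], [3]].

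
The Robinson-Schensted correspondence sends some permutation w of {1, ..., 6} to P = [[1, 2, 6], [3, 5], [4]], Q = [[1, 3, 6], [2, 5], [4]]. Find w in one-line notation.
4 3 5 1 2 6

Reverse the RSK construction: for i from n down to 1, find the cell of Q containing i, remove the entry at that cell from P, and reverse-bump it up through P; the value ejected from row 1 is w(i).

Step i=6: Q has 6 at row 1, column 3; remove that cell from P, ejecting 6. So w(6) = 6. P is now [[1, 2], [3, 5], [4]].
Step i=5: Q has 5 at row 2, column 2; remove 5 from row 2 of P and reverse-bump: 5 enters row 1 and ejects 2. So w(5) = 2. P is now [[1, 5], [3], [4]].
Step i=4: Q has 4 at row 3, column 1; remove 4 from row 3 of P and reverse-bump: 4 enters row 2 and ejects 3; 3 enters row 1 and ejects 1. So w(4) = 1. P is now [[3, 5], [4]].
Step i=3: Q has 3 at row 1, column 2; remove that cell from P, ejecting 5. So w(3) = 5. P is now [[3], [4]].
Step i=2: Q has 2 at row 2, column 1; remove 4 from row 2 of P and reverse-bump: 4 enters row 1 and ejects 3. So w(2) = 3. P is now [[4]].
Step i=1: Q has 1 at row 1, column 1; remove that cell from P, ejecting 4. So w(1) = 4. P is now [].

So w = 4 3 5 1 2 6.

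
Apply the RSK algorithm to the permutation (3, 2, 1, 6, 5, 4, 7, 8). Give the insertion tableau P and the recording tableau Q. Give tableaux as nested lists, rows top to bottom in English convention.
Insert each entry of the permutation into P by Schensted row insertion, recording in Q the position of each new cell.

Insert 3: appended to row 1. P = [[3]], Q = [[1]].
Insert 2: 2 bumps 3 from row 1; 3 starts row 2. P = [[2], [3]], Q = [[1], [2]].
Insert 1: 1 bumps 2 from row 1; 2 bumps 3 from row 2; 3 starts row 3. P = [[1], [2], [3]], Q = [[1], [2], [3]].
Insert 6: appended to row 1. P = [[1, 6], [2], [3]], Q = [[1, 4], [2], [3]].
Insert 5: 5 bumps 6 from row 1; 6 appends to row 2. P = [[1, 5], [2, 6], [3]], Q = [[1, 4], [2, 5], [3]].
Insert 4: 4 bumps 5 from row 1; 5 bumps 6 from row 2; 6 appends to row 3. P = [[1, 4], [2, 5], [3, 6]], Q = [[1, 4], [2, 5], [3, 6]].
Insert 7: appended to row 1. P = [[1, 4, 7], [2, 5], [3, 6]], Q = [[1, 4, 7], [2, 5], [3, 6]].
Insert 8: appended to row 1. P = [[1, 4, 7, 8], [2, 5], [3, 6]], Q = [[1, 4, 7, 8], [2, 5], [3, 6]].

So P = [[1, 4, 7, 8], [2, 5], [3, 6]], Q = [[1, 4, 7, 8], [2, 5], [3, 6]].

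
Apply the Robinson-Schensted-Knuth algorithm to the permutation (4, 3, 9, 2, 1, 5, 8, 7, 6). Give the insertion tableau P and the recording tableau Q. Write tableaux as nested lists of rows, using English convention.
Insert each entry of the permutation into P by Schensted row insertion, recording in Q the position of each new cell.

Insert 4: appended to row 1. P = [[4]].
Insert 3: 3 bumps 4 from row 1; 4 starts row 2. P = [[3], [4]].
Insert 9: appended to row 1. P = [[3, 9], [4]].
Insert 2: 2 bumps 3 from row 1; 3 bumps 4 from row 2; 4 starts row 3. P = [[2, 9], [3], [4]].
Insert 1: 1 bumps 2 from row 1; 2 bumps 3 from row 2; 3 bumps 4 from row 3; 4 starts row 4. P = [[1, 9], [2], [3], [4]].
Insert 5: 5 bumps 9 from row 1; 9 appends to row 2. P = [[1, 5], [2, 9], [3], [4]].
Insert 8: appended to row 1. P = [[1, 5, 8], [2, 9], [3], [4]].
Insert 7: 7 bumps 8 from row 1; 8 bumps 9 from row 2; 9 appends to row 3. P = [[1, 5, 7], [2, 8], [3, 9], [4]].
Insert 6: 6 bumps 7 from row 1; 7 bumps 8 from row 2; 8 bumps 9 from row 3; 9 appends to row 4. P = [[1, 5, 6], [2, 7], [3, 8], [4, 9]].

So P = [[1, 5, 6], [2, 7], [3, 8], [4, 9]], Q = [[1, 3, 7], [2, 6], [4, 8], [5, 9]].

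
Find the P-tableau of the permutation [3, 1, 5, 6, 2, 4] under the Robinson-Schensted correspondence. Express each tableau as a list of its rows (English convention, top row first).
Insert 3: appended to row 1. P = [[3]].
Insert 1: 1 bumps 3 from row 1; 3 starts row 2. P = [[1], [3]].
Insert 5: appended to row 1. P = [[1, 5], [3]].
Insert 6: appended to row 1. P = [[1, 5, 6], [3]].
Insert 2: 2 bumps 5 from row 1; 5 appends to row 2. P = [[1, 2, 6], [3, 5]].
Insert 4: 4 bumps 6 from row 1; 6 appends to row 2. P = [[1, 2, 4], [3, 5, 6]].

So P = [[1, 2, 4], [3, 5, 6]].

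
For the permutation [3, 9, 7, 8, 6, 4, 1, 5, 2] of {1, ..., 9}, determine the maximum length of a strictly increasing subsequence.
3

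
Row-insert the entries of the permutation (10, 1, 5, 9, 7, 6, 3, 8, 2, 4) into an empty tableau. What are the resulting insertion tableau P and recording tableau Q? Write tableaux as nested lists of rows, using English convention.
P = [[1, 2, 4, 8], [3, 6], [5], [7], [9], [10]], Q = [[1, 3, 4, 8], [2, 10], [5], [6], [7], [9]]

Insert each entry of the permutation into P by Schensted row insertion, recording in Q the position of each new cell.

Insert 10: appended to row 1. P = [[10]].
Insert 1: 1 bumps 10 from row 1; 10 starts row 2. P = [[1], [10]].
Insert 5: appended to row 1. P = [[1, 5], [10]].
Insert 9: appended to row 1. P = [[1, 5, 9], [10]].
Insert 7: 7 bumps 9 from row 1; 9 bumps 10 from row 2; 10 starts row 3. P = [[1, 5, 7], [9], [10]].
Insert 6: 6 bumps 7 from row 1; 7 bumps 9 from row 2; 9 bumps 10 from row 3; 10 starts row 4. P = [[1, 5, 6], [7], [9], [10]].
Insert 3: 3 bumps 5 from row 1; 5 bumps 7 from row 2; 7 bumps 9 from row 3; 9 bumps 10 from row 4; 10 starts row 5. P = [[1, 3, 6], [5], [7], [9], [10]].
Insert 8: appended to row 1. P = [[1, 3, 6, 8], [5], [7], [9], [10]].
Insert 2: 2 bumps 3 from row 1; 3 bumps 5 from row 2; 5 bumps 7 from row 3; 7 bumps 9 from row 4; 9 bumps 10 from row 5; 10 starts row 6. P = [[1, 2, 6, 8], [3], [5], [7], [9], [10]].
Insert 4: 4 bumps 6 from row 1; 6 appends to row 2. P = [[1, 2, 4, 8], [3, 6], [5], [7], [9], [10]].

So P = [[1, 2, 4, 8], [3, 6], [5], [7], [9], [10]], Q = [[1, 3, 4, 8], [2, 10], [5], [6], [7], [9]].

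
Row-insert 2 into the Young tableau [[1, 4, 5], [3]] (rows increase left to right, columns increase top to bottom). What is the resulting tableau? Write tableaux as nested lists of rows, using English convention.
[[1, 2, 5], [3, 4]]

In row 1, 2 replaces 4 (the leftmost entry greater than 2); 4 is bumped to row 2. 4 is appended to row 2. The new tableau is [[1, 2, 5], [3, 4]].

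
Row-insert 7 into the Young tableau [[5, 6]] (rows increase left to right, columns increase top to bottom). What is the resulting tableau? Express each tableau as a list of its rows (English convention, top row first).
7 is larger than every entry of row 1, so it is appended to row 1. The new tableau is [[5, 6, 7]].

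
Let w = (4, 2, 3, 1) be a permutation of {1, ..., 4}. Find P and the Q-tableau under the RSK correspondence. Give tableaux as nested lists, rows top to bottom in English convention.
P = [[1, 3], [2], [4]], Q = [[1, 3], [2], [4]]

Insert each entry of the permutation into P by Schensted row insertion, recording in Q the position of each new cell.

After inserting 4: P = [[4]].
After inserting 2: P = [[2], [4]].
After inserting 3: P = [[2, 3], [4]].
After inserting 1: P = [[1, 3], [2], [4]].

So P = [[1, 3], [2], [4]], Q = [[1, 3], [2], [4]].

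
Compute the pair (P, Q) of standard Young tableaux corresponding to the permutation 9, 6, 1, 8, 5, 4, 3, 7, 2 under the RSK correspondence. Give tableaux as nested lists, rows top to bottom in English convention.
P = [[1, 2, 7], [3, 8], [4], [5], [6], [9]], Q = [[1, 4, 8], [2, 5], [3], [6], [7], [9]]

Insert each entry of the permutation into P by Schensted row insertion, recording in Q the position of each new cell.

Insert 9: appended to row 1. P = [[9]], Q = [[1]].
Insert 6: 6 bumps 9 from row 1; 9 starts row 2. P = [[6], [9]], Q = [[1], [2]].
Insert 1: 1 bumps 6 from row 1; 6 bumps 9 from row 2; 9 starts row 3. P = [[1], [6], [9]], Q = [[1], [2], [3]].
Insert 8: appended to row 1. P = [[1, 8], [6], [9]], Q = [[1, 4], [2], [3]].
Insert 5: 5 bumps 8 from row 1; 8 appends to row 2. P = [[1, 5], [6, 8], [9]], Q = [[1, 4], [2, 5], [3]].
Insert 4: 4 bumps 5 from row 1; 5 bumps 6 from row 2; 6 bumps 9 from row 3; 9 starts row 4. P = [[1, 4], [5, 8], [6], [9]], Q = [[1, 4], [2, 5], [3], [6]].
Insert 3: 3 bumps 4 from row 1; 4 bumps 5 from row 2; 5 bumps 6 from row 3; 6 bumps 9 from row 4; 9 starts row 5. P = [[1, 3], [4, 8], [5], [6], [9]], Q = [[1, 4], [2, 5], [3], [6], [7]].
Insert 7: appended to row 1. P = [[1, 3, 7], [4, 8], [5], [6], [9]], Q = [[1, 4, 8], [2, 5], [3], [6], [7]].
Insert 2: 2 bumps 3 from row 1; 3 bumps 4 from row 2; 4 bumps 5 from row 3; 5 bumps 6 from row 4; 6 bumps 9 from row 5; 9 starts row 6. P = [[1, 2, 7], [3, 8], [4], [5], [6], [9]], Q = [[1, 4, 8], [2, 5], [3], [6], [7], [9]].

So P = [[1, 2, 7], [3, 8], [4], [5], [6], [9]], Q = [[1, 4, 8], [2, 5], [3], [6], [7], [9]].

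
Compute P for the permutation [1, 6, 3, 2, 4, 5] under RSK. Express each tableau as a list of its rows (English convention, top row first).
P = [[1, 2, 4, 5], [3], [6]]

Insert 1: appended to row 1. P = [[1]].
Insert 6: appended to row 1. P = [[1, 6]].
Insert 3: 3 bumps 6 from row 1; 6 starts row 2. P = [[1, 3], [6]].
Insert 2: 2 bumps 3 from row 1; 3 bumps 6 from row 2; 6 starts row 3. P = [[1, 2], [3], [6]].
Insert 4: appended to row 1. P = [[1, 2, 4], [3], [6]].
Insert 5: appended to row 1. P = [[1, 2, 4, 5], [3], [6]].

So P = [[1, 2, 4, 5], [3], [6]].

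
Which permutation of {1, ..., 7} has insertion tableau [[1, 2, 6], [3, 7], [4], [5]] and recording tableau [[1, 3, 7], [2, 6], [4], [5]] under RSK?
5 4 7 3 1 2 6

Reverse RSK: for i = n, n-1, ..., 1, locate i in Q, remove the corresponding corner cell from P, and reverse-bump its entry up through P; the value ejected from row 1 is w(i).

So w = 5 4 7 3 1 2 6.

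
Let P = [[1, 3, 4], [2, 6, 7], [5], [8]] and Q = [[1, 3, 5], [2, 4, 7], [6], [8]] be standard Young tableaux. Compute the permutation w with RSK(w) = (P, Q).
Reverse the RSK construction: for i from n down to 1, find the cell of Q containing i, remove the entry at that cell from P, and reverse-bump it up through P; the value ejected from row 1 is w(i).

Step i=8: Q has 8 at row 4, column 1; remove 8 from row 4 of P and reverse-bump: 8 enters row 3 and ejects 5; 5 enters row 2 and ejects 2; 2 enters row 1 and ejects 1. So w(8) = 1. P is now [[2, 3, 4], [5, 6, 7], [8]].
Step i=7: Q has 7 at row 2, column 3; remove 7 from row 2 of P and reverse-bump: 7 enters row 1 and ejects 4. So w(7) = 4. P is now [[2, 3, 7], [5, 6], [8]].
Step i=6: Q has 6 at row 3, column 1; remove 8 from row 3 of P and reverse-bump: 8 enters row 2 and ejects 6; 6 enters row 1 and ejects 3. So w(6) = 3. P is now [[2, 6, 7], [5, 8]].
Step i=5: Q has 5 at row 1, column 3; remove that cell from P, ejecting 7. So w(5) = 7. P is now [[2, 6], [5, 8]].
Step i=4: Q has 4 at row 2, column 2; remove 8 from row 2 of P and reverse-bump: 8 enters row 1 and ejects 6. So w(4) = 6. P is now [[2, 8], [5]].
Step i=3: Q has 3 at row 1, column 2; remove that cell from P, ejecting 8. So w(3) = 8. P is now [[2], [5]].
Step i=2: Q has 2 at row 2, column 1; remove 5 from row 2 of P and reverse-bump: 5 enters row 1 and ejects 2. So w(2) = 2. P is now [[5]].
Step i=1: Q has 1 at row 1, column 1; remove that cell from P, ejecting 5. So w(1) = 5. P is now [].

So w = 5 2 8 6 7 3 4 1.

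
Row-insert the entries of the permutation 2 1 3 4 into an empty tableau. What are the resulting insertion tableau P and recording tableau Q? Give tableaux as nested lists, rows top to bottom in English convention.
Insert each entry of the permutation into P by Schensted row insertion, recording in Q the position of each new cell.

After inserting 2: P = [[2]].
After inserting 1: P = [[1], [2]].
After inserting 3: P = [[1, 3], [2]].
After inserting 4: P = [[1, 3, 4], [2]].

So P = [[1, 3, 4], [2]], Q = [[1, 3, 4], [2]].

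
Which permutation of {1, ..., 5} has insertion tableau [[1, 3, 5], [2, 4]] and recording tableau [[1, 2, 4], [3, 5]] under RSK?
2 4 1 5 3

Reverse the RSK construction: for i from n down to 1, find the cell of Q containing i, remove the entry at that cell from P, and reverse-bump it up through P; the value ejected from row 1 is w(i).

Step i=5: Q has 5 at row 2, column 2; remove 4 from row 2 of P and reverse-bump: 4 enters row 1 and ejects 3. So w(5) = 3. P is now [[1, 4, 5], [2]].
Step i=4: Q has 4 at row 1, column 3; remove that cell from P, ejecting 5. So w(4) = 5. P is now [[1, 4], [2]].
Step i=3: Q has 3 at row 2, column 1; remove 2 from row 2 of P and reverse-bump: 2 enters row 1 and ejects 1. So w(3) = 1. P is now [[2, 4]].
Step i=2: Q has 2 at row 1, column 2; remove that cell from P, ejecting 4. So w(2) = 4. P is now [[2]].
Step i=1: Q has 1 at row 1, column 1; remove that cell from P, ejecting 2. So w(1) = 2. P is now [].

So w = 2 4 1 5 3.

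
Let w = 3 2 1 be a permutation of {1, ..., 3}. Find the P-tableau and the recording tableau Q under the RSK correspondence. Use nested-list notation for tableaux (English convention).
P = [[1], [2], [3]], Q = [[1], [2], [3]]

Insert each entry of the permutation into P by Schensted row insertion, recording in Q the position of each new cell.

Insert 3: appended to row 1. P = [[3]].
Insert 2: 2 bumps 3 from row 1; 3 starts row 2. P = [[2], [3]].
Insert 1: 1 bumps 2 from row 1; 2 bumps 3 from row 2; 3 starts row 3. P = [[1], [2], [3]].

So P = [[1], [2], [3]], Q = [[1], [2], [3]].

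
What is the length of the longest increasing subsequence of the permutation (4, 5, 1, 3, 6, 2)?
3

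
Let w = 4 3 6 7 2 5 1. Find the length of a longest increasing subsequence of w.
3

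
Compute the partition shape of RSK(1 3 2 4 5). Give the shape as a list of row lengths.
[4, 1]

Row-insert each entry into an empty tableau.

After inserting 1: P = [[1]].
After inserting 3: P = [[1, 3]].
After inserting 2: P = [[1, 2], [3]].
After inserting 4: P = [[1, 2, 4], [3]].
After inserting 5: P = [[1, 2, 4, 5], [3]].

The final insertion tableau P = [[1, 2, 4, 5], [3]] has shape [4, 1].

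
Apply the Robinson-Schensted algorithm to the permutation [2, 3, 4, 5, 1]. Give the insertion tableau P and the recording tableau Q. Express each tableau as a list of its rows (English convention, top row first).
P = [[1, 3, 4, 5], [2]], Q = [[1, 2, 3, 4], [5]]

Insert each entry of the permutation into P by Schensted row insertion, recording in Q the position of each new cell.

Insert 2: appended to row 1. P = [[2]].
Insert 3: appended to row 1. P = [[2, 3]].
Insert 4: appended to row 1. P = [[2, 3, 4]].
Insert 5: appended to row 1. P = [[2, 3, 4, 5]].
Insert 1: 1 bumps 2 from row 1; 2 starts row 2. P = [[1, 3, 4, 5], [2]].

So P = [[1, 3, 4, 5], [2]], Q = [[1, 2, 3, 4], [5]].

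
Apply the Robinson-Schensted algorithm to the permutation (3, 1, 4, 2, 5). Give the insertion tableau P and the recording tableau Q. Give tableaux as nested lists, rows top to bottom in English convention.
P = [[1, 2, 5], [3, 4]], Q = [[1, 3, 5], [2, 4]]

Insert each entry of the permutation into P by Schensted row insertion, recording in Q the position of each new cell.

After inserting 3: P = [[3]].
After inserting 1: P = [[1], [3]].
After inserting 4: P = [[1, 4], [3]].
After inserting 2: P = [[1, 2], [3, 4]].
After inserting 5: P = [[1, 2, 5], [3, 4]].

So P = [[1, 2, 5], [3, 4]], Q = [[1, 3, 5], [2, 4]].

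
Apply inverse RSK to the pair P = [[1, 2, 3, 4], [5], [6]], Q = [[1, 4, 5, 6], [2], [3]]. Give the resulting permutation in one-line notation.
6 5 1 2 3 4

Reverse RSK: for i = n, n-1, ..., 1, locate i in Q, remove the corresponding corner cell from P, and reverse-bump its entry up through P; the value ejected from row 1 is w(i).

So w = 6 5 1 2 3 4.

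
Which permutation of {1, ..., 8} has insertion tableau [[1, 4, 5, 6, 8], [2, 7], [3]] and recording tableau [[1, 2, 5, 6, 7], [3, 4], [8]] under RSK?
Reverse RSK: for i = n, n-1, ..., 1, locate i in Q, remove the corresponding corner cell from P, and reverse-bump its entry up through P; the value ejected from row 1 is w(i).

So w = 3 7 2 4 5 6 8 1.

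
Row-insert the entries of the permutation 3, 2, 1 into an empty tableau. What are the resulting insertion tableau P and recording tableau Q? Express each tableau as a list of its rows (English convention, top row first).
Insert each entry of the permutation into P by Schensted row insertion, recording in Q the position of each new cell.

Insert 3: appended to row 1. P = [[3]].
Insert 2: 2 bumps 3 from row 1; 3 starts row 2. P = [[2], [3]].
Insert 1: 1 bumps 2 from row 1; 2 bumps 3 from row 2; 3 starts row 3. P = [[1], [2], [3]].

So P = [[1], [2], [3]], Q = [[1], [2], [3]].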